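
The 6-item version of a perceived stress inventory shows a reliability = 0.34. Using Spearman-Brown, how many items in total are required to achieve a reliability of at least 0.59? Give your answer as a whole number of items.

Invert Spearman-Brown to solve for n:
n = r*(1 − r) / [ r (1 − r*) ]
n = 0.59 × (1 − 0.34) / [ 0.34 × (1 − 0.59) ]
n = 0.3894 / 0.1394 ≈ 2.7934
So the test needs 2.7934 × 6 ≈ 16.76 items; rounding up, 17.

17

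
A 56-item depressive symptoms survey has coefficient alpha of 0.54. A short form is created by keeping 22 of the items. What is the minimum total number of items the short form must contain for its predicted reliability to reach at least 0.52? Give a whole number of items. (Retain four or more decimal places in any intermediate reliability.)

52

Short-form reliability: n = 22/56 = 0.3929; r_22 = n·r/(1+(n−1)r) ≈ 0.3156
Length factor from the short form to reach 0.52: n' = 0.52(1 − 0.3156) / [0.3156(1 − 0.52)] ≈ 2.3493
Total items = 2.3493 × 22 = 51.68, rounded up to 52.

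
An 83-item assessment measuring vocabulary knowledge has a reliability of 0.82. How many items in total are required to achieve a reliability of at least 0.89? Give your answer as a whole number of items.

148

Rearranging the Spearman-Brown formula for n,
n = r_target (1 − r_old) / [ r_old (1 − r_target) ]
n = 0.89 × (1 − 0.82) / [ 0.82 × (1 − 0.89) ]
  = 0.1602 / 0.0902 = 1.7761
Items needed = n × 83 = 1.7761 × 83 ≈ 147.42 → round up to 148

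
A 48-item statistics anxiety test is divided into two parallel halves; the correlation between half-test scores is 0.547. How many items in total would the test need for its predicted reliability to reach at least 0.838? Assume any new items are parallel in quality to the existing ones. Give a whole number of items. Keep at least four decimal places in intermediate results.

103

r_full = 2(0.547)/(1 + 0.547) = 0.7072
n = r_tgt(1 − r_full) / [r_full(1 − r_tgt)] = 0.838 × 0.2928 / (0.7072 × 0.162) ≈ 2.1417
Items = 2.1417 × 48 ≈ 102.80 → 103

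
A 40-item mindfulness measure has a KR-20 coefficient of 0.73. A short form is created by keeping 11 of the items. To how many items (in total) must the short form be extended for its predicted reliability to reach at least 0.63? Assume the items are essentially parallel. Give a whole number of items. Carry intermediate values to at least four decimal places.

First, r for the 11-item form: n = 11/40 = 0.2750, so r_11 = 0.2750·0.73/(1 + (0.2750 − 1)·0.73) = 0.4264
Length factor from the short form to reach 0.63: n' = 0.63(1 − 0.4264) / [0.4264(1 − 0.63)] ≈ 2.2905
Total items = 2.2905 × 11 = 25.20, rounded up to 26.

26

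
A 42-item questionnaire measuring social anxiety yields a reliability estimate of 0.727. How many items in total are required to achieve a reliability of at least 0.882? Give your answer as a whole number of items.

118

Invert Spearman-Brown to solve for n:
n = r_target (1 − r_old) / [ r_old (1 − r_target) ]
n = 0.882(1 − 0.727) / [0.727(1 − 0.882)]
  = 0.240786 / 0.085786 = 2.8068
2.8068 × 42 = 117.89 → 118 items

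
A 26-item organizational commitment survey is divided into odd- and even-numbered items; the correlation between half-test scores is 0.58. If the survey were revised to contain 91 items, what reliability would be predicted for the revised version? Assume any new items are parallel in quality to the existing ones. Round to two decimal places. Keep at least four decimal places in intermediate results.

Spearman-Brown correction (n = 2): r_full = 2·0.58/(1 + 0.58) = 0.7342
Then adjust to 91 items: n = 91/26 = 3.5000
r_new = n·r_full / (1 + (n − 1)·r_full) = 2.5697 / 2.8355 ≈ 0.9063

0.91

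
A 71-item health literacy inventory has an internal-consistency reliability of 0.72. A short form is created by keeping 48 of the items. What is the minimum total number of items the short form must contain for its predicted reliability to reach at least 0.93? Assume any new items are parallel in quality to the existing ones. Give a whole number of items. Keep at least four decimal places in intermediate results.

367

Short-form reliability: n = 48/71 = 0.6761; r_48 = n·r/(1+(n−1)r) ≈ 0.6348
Then solve for n' with r_old = 0.6348, r_target = 0.93: n' = 0.93(1 − 0.6348)/[0.6348(1 − 0.93)] = 7.6433
Items = 7.6433 × 48 ≈ 366.88 → 367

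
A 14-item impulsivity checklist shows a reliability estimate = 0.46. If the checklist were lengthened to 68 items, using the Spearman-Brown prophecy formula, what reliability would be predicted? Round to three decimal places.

n = 68/14 = 4.8571
By Spearman-Brown, r_new = n r / (1 + (n − 1) r).
r_new = 4.8571·0.46 / [1 + (4.8571 − 1)·0.46]
r_new = 2.2343 / 2.7743 ≈ 0.8054

0.805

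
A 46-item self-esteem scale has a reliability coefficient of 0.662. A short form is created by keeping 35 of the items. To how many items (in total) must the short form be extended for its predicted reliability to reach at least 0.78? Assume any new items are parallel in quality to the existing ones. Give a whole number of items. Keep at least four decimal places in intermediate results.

84

First, r for the 35-item form: n = 35/46 = 0.7609, so r_35 = 0.7609·0.662/(1 + (0.7609 − 1)·0.662) = 0.5984
Length factor from the short form to reach 0.78: n' = 0.78(1 − 0.5984) / [0.5984(1 − 0.78)] ≈ 2.3794
Total items = 2.3794 × 35 = 83.28, rounded up to 84.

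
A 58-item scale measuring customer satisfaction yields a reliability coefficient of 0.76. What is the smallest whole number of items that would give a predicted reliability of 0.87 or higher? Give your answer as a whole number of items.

123

Spearman-Brown solved for the length factor n:
n = r_target (1 − r_old) / [ r_old (1 − r_target) ]
n = 0.87(1 − 0.76) / [0.76(1 − 0.87)]
  = 0.2088 / 0.0988 = 2.1134
Items needed = n × 58 = 2.1134 × 58 ≈ 122.58 → round up to 123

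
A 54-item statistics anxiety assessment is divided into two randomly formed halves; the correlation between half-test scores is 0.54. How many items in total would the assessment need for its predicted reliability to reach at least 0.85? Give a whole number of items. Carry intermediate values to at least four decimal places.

r_full = 2(0.54)/(1 + 0.54) = 0.7013
Solve Spearman-Brown for n: n = 0.85(1 − 0.7013) / [0.7013(1 − 0.85)] = 2.4136
Items = 2.4136 × 54 ≈ 130.33 → 131

131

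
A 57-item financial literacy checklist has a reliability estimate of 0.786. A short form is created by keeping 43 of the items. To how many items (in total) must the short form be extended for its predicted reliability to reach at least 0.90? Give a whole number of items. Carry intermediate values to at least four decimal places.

Short-form reliability: n = 43/57 = 0.7544; r_43 = n·r/(1+(n−1)r) ≈ 0.7348
Then solve for n' with r_old = 0.7348, r_target = 0.90: n' = 0.90(1 − 0.7348)/[0.7348(1 − 0.90)] = 3.2482
Total items = 3.2482 × 43 = 139.67, rounded up to 140.

140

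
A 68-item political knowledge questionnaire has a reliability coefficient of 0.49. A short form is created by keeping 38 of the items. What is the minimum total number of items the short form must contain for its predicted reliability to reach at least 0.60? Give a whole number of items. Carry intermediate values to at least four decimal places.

107

Short-form reliability: n = 38/68 = 0.5588; r_38 = n·r/(1+(n−1)r) ≈ 0.3493
Then solve for n' with r_old = 0.3493, r_target = 0.60: n' = 0.60(1 − 0.3493)/[0.3493(1 − 0.60)] = 2.7943
Items = 2.7943 × 38 ≈ 106.18 → 107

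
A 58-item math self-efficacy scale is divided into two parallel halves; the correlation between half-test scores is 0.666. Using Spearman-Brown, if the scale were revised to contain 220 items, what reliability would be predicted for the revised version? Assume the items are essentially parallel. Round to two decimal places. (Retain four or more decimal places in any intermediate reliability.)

0.94

Spearman-Brown correction (n = 2): r_full = 2·0.666/(1 + 0.666) = 0.7995
Length factor from 58 to 220 items: n = 220/58 = 3.7931
r_new = n·r_full / (1 + (n − 1)·r_full) = 3.0326 / 3.2331 ≈ 0.9380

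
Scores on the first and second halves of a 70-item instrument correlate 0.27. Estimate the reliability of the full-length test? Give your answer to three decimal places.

0.425

r_full = 2r_hh / (1 + r_hh) = 2 × 0.27 / (1 + 0.27)
r_full = 0.5400 / 1.2700 ≈ 0.4252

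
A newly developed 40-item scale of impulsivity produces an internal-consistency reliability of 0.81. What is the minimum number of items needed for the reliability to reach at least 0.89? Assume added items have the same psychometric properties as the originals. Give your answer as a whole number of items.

76

Spearman-Brown solved for the length factor n:
n = r_target (1 − r_old) / [ r_old (1 − r_target) ]
n = [0.89 × 0.19] / [0.81 × 0.11]
  = 0.1691 / 0.0891 = 1.8979
So the test needs 1.8979 × 40 ≈ 75.92 items; rounding up, 76.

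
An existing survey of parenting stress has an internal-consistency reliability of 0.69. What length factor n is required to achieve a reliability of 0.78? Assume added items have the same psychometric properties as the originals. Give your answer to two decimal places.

1.59

Spearman-Brown solved for the length factor n:
n = r_target (1 − r_old) / [ r_old (1 − r_target) ]
n = 0.78 × (1 − 0.69) / [ 0.69 × (1 − 0.78) ]
  = 0.2418 / 0.1518 = 1.5929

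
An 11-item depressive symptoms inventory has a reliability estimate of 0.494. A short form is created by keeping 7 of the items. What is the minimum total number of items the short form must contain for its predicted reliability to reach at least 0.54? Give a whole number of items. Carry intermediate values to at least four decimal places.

14

Short-form reliability: n = 7/11 = 0.6364; r_7 = n·r/(1+(n−1)r) ≈ 0.3832
Then solve for n' with r_old = 0.3832, r_target = 0.54: n' = 0.54(1 − 0.3832)/[0.3832(1 − 0.54)] = 1.8895
Items = 1.8895 × 7 ≈ 13.23 → 14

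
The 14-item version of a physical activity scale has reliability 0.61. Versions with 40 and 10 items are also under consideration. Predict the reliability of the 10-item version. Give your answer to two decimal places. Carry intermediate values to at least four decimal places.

0.53

Only the ratio of lengths matters: n = 10/14 = 0.7143
r_{10} = n·r / (1 + (n − 1)·r) = 0.4357 / 0.8257 ≈ 0.5277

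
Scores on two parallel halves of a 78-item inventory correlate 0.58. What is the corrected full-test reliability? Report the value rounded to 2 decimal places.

0.73

The full test is twice the length of either half (n = 2).
r_full = 2(0.58) / (1 + 0.58)
r_full = 1.1600 / 1.5800 ≈ 0.7342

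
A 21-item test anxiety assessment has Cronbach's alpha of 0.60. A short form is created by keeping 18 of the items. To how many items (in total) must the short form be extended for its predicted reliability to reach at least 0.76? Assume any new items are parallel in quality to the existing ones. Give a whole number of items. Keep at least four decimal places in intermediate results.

First, r for the 18-item form: n = 18/21 = 0.8571, so r_18 = 0.8571·0.60/(1 + (0.8571 − 1)·0.60) = 0.5625
Then solve for n' with r_old = 0.5625, r_target = 0.76: n' = 0.76(1 − 0.5625)/[0.5625(1 − 0.76)] = 2.4630
Total items = 2.4630 × 18 = 44.33, rounded up to 45.

45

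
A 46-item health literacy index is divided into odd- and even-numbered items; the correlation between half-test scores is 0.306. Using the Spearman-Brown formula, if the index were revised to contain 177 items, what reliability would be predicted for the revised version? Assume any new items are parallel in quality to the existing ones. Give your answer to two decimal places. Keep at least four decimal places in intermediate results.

First correct the split-half correlation to full-test reliability: r_full = 2 × 0.306 / (1 + 0.306) ≈ 0.4686
Then adjust to 177 items: n = 177/46 = 3.8478
r_new = n·r_full / (1 + (n − 1)·r_full) = 1.8031 / 2.3345 ≈ 0.7724

0.77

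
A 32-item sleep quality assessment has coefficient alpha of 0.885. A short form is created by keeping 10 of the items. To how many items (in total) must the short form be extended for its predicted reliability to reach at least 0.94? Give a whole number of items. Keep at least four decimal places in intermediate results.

66

First, r for the 10-item form: n = 10/32 = 0.3125, so r_10 = 0.3125·0.885/(1 + (0.3125 − 1)·0.885) = 0.7063
Then solve for n' with r_old = 0.7063, r_target = 0.94: n' = 0.94(1 − 0.7063)/[0.7063(1 − 0.94)] = 6.5147
Total items = 6.5147 × 10 = 65.15, rounded up to 66.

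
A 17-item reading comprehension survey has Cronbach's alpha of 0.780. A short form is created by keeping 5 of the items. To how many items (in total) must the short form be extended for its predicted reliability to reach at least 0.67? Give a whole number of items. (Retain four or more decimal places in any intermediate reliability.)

First, r for the 5-item form: n = 5/17 = 0.2941, so r_5 = 0.2941·0.780/(1 + (0.2941 − 1)·0.780) = 0.5105
Length factor from the short form to reach 0.67: n' = 0.67(1 − 0.5105) / [0.5105(1 − 0.67)] ≈ 1.9468
Items = 1.9468 × 5 ≈ 9.73 → 10

10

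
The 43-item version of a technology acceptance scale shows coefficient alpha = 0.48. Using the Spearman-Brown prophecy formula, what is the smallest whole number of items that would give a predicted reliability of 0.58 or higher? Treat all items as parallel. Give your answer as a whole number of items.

Rearranging the Spearman-Brown formula for n,
n = r_target (1 − r_old) / [ r_old (1 − r_target) ]
n = 0.58 × (1 − 0.48) / [ 0.48 × (1 − 0.58) ]
n = 0.3016 / 0.2016 ≈ 1.4960
So the test needs 1.4960 × 43 ≈ 64.33 items; rounding up, 65.

65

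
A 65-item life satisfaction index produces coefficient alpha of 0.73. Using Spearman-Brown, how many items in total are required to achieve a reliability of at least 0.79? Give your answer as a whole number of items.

91

Rearranging the Spearman-Brown formula for n,
n = r_target (1 − r_old) / [ r_old (1 − r_target) ]
n = 0.79(1 − 0.73) / [0.73(1 − 0.79)]
n = 0.2133 / 0.1533 ≈ 1.3914
Items needed = n × 65 = 1.3914 × 65 ≈ 90.44 → round up to 91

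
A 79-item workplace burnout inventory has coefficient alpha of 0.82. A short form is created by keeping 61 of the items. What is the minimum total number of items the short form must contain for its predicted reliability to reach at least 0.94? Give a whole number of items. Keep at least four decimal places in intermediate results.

First, r for the 61-item form: n = 61/79 = 0.7722, so r_61 = 0.7722·0.82/(1 + (0.7722 − 1)·0.82) = 0.7787
Length factor from the short form to reach 0.94: n' = 0.94(1 − 0.7787) / [0.7787(1 − 0.94)] ≈ 4.4523
Items = 4.4523 × 61 ≈ 271.59 → 272

272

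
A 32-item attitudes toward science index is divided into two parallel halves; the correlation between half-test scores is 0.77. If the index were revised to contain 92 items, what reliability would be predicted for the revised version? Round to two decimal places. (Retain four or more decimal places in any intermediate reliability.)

Spearman-Brown correction (n = 2): r_full = 2·0.77/(1 + 0.77) = 0.8701
Length factor from 32 to 92 items: n = 92/32 = 2.8750
r_new = n·r_full / (1 + (n − 1)·r_full) = 2.5015 / 2.6314 ≈ 0.9506

0.95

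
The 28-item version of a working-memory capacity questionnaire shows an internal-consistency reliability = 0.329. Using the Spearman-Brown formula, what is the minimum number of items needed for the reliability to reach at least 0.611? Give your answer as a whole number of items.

90

n = [0.611 × 0.671] / [0.329 × 0.389]
n = 0.409981 / 0.127981 ≈ 3.2035
Items needed = n × 28 = 3.2035 × 28 ≈ 89.70 → round up to 90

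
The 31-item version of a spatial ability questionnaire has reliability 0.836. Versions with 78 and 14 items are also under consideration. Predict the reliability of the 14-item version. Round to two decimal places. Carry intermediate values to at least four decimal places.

0.70

The 78-item form is not needed; work directly from the 31-item form with n = 14/31 = 0.4516.
r_{14} = n·r / (1 + (n − 1)·r) = 0.3775 / 0.5415 ≈ 0.6971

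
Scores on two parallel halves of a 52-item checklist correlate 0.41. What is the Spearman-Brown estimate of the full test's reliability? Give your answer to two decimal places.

Apply the Spearman-Brown correction with n = 2:
r_full = 2(0.41) / (1 + 0.41)
r_full = 0.8200 / 1.4100 ≈ 0.5816

0.58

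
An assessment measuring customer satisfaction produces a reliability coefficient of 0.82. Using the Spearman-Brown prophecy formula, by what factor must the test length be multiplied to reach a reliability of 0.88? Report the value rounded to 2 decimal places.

Invert Spearman-Brown to solve for n:
n = r_target (1 − r_old) / [ r_old (1 − r_target) ]
n = [0.88 × 0.18] / [0.82 × 0.12]
n = 0.1584 / 0.0984 ≈ 1.6098

1.61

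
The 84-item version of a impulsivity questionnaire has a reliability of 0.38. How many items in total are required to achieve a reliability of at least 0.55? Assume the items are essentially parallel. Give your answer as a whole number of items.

Rearranging the Spearman-Brown formula for n,
n = r_target (1 − r_old) / [ r_old (1 − r_target) ]
n = 0.55(1 − 0.38) / [0.38(1 − 0.55)]
n = 0.3410 / 0.1710 ≈ 1.9942
1.9942 × 84 = 167.51 → 168 items

168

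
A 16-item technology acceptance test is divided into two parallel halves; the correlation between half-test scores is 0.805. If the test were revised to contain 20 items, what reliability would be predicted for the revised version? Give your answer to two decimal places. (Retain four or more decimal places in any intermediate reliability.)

0.91

Full-test reliability from the split-half r: r_full = 2(0.805)/(1 + 0.805) = 0.8920
Then adjust to 20 items: n = 20/16 = 1.2500
r_new = n·r_full / (1 + (n − 1)·r_full) = 1.1150 / 1.2230 ≈ 0.9117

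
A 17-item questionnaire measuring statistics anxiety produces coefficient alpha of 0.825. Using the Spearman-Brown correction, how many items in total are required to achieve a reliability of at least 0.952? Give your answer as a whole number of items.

Spearman-Brown solved for the length factor n:
n = r_target (1 − r_old) / [ r_old (1 − r_target) ]
n = [0.952 × 0.175] / [0.825 × 0.048]
n = 0.166600 / 0.039600 ≈ 4.2071
So the test needs 4.2071 × 17 ≈ 71.52 items; rounding up, 72.

72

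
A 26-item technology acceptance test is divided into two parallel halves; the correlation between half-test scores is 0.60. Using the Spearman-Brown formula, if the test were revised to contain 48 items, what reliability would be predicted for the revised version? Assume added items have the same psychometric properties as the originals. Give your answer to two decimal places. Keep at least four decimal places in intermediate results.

0.85

Spearman-Brown correction (n = 2): r_full = 2·0.60/(1 + 0.60) = 0.7500
Then adjust to 48 items: n = 48/26 = 1.8462
r_new = n·r_full / (1 + (n − 1)·r_full) = 1.3847 / 1.6347 ≈ 0.8471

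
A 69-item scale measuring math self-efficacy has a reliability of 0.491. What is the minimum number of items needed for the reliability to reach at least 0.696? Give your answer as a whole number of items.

Spearman-Brown solved for the length factor n:
n = r*(1 − r) / [ r (1 − r*) ]
n = 0.696 × (1 − 0.491) / [ 0.491 × (1 − 0.696) ]
n = 0.354264 / 0.149264 ≈ 2.3734
2.3734 × 69 = 163.76 → 164 items

164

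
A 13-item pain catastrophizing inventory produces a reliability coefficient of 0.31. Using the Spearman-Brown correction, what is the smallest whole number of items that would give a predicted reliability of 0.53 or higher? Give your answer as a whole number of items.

33

n = [0.53 × 0.69] / [0.31 × 0.47]
n = 0.3657 / 0.1457 ≈ 2.5100
So the test needs 2.5100 × 13 ≈ 32.63 items; rounding up, 33.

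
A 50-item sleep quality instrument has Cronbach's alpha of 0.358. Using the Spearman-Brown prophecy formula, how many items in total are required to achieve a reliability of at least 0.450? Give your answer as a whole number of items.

74

Rearranging the Spearman-Brown formula for n,
n = r_target (1 − r_old) / [ r_old (1 − r_target) ]
n = [0.450 × 0.642] / [0.358 × 0.550]
  = 0.288900 / 0.196900 = 1.4672
So the test needs 1.4672 × 50 ≈ 73.36 items; rounding up, 74.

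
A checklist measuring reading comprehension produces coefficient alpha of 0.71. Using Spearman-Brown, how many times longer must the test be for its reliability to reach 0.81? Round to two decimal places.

Invert Spearman-Brown to solve for n:
n = r_target (1 − r_old) / [ r_old (1 − r_target) ]
n = [0.81 × 0.29] / [0.71 × 0.19]
  = 0.2349 / 0.1349 = 1.7413

1.74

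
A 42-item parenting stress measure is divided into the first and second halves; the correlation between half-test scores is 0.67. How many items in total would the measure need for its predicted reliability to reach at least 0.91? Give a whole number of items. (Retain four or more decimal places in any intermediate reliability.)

r_full = 2(0.67)/(1 + 0.67) = 0.8024
Solve Spearman-Brown for n: n = 0.91(1 − 0.8024) / [0.8024(1 − 0.91)] = 2.4900
Items = 2.4900 × 42 ≈ 104.58 → 105

105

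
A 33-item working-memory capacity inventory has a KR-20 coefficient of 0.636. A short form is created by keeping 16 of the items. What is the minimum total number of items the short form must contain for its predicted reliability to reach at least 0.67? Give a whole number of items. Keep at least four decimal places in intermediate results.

39

Short-form reliability: n = 16/33 = 0.4848; r_16 = n·r/(1+(n−1)r) ≈ 0.4586
Then solve for n' with r_old = 0.4586, r_target = 0.67: n' = 0.67(1 − 0.4586)/[0.4586(1 − 0.67)] = 2.3969
Total items = 2.3969 × 16 = 38.35, rounded up to 39.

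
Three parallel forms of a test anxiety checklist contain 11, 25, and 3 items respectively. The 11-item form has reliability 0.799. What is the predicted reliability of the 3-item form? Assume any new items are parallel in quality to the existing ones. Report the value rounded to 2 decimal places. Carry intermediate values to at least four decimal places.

The 25-item form is not needed; work directly from the 11-item form with n = 3/11 = 0.2727.
r_{3} = n·r / (1 + (n − 1)·r) = 0.2179 / 0.4189 ≈ 0.5202

0.52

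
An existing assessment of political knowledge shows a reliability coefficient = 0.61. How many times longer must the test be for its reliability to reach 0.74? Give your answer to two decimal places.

1.82

Invert Spearman-Brown to solve for n:
n = r*(1 − r) / [ r (1 − r*) ]
n = [0.74 × 0.39] / [0.61 × 0.26]
  = 0.2886 / 0.1586 = 1.8197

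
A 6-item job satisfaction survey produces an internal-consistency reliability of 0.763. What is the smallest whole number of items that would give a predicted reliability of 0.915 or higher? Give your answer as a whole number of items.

Invert Spearman-Brown to solve for n:
n = r_target (1 − r_old) / [ r_old (1 − r_target) ]
n = [0.915 × 0.237] / [0.763 × 0.085]
n = 0.216855 / 0.064855 ≈ 3.3437
Items needed = n × 6 = 3.3437 × 6 ≈ 20.06 → round up to 21

21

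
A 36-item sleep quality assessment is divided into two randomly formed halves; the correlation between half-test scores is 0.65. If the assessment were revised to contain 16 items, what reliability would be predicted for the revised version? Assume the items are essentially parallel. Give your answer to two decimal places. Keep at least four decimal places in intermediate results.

0.62

Spearman-Brown correction (n = 2): r_full = 2·0.65/(1 + 0.65) = 0.7879
Length factor from 36 to 16 items: n = 16/36 = 0.4444
r_new = n·r_full / (1 + (n − 1)·r_full) = 0.3501 / 0.5622 ≈ 0.6227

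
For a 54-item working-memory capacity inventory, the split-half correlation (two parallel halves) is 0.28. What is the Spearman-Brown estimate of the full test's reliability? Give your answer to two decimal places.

The full test is twice the length of either half (n = 2).
r_full = 2(0.28) / (1 + 0.28)
r_full = 0.5600 / 1.2800 ≈ 0.4375

0.44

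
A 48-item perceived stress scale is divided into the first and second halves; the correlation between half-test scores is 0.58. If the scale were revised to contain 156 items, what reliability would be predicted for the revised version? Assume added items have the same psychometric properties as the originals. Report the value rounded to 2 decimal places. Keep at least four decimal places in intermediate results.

0.90

Full-test reliability from the split-half r: r_full = 2(0.58)/(1 + 0.58) = 0.7342
Length factor from 48 to 156 items: n = 156/48 = 3.2500
r_new = n·r_full / (1 + (n − 1)·r_full) = 2.3861 / 2.6519 ≈ 0.8998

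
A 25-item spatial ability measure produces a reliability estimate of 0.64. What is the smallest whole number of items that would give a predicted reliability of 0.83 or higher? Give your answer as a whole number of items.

n = 0.83 × (1 − 0.64) / [ 0.64 × (1 − 0.83) ]
n = 0.2988 / 0.1088 ≈ 2.7463
So the test needs 2.7463 × 25 ≈ 68.66 items; rounding up, 69.

69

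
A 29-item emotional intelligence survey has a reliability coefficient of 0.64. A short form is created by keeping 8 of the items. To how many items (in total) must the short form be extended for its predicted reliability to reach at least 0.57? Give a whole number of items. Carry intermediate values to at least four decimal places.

First, r for the 8-item form: n = 8/29 = 0.2759, so r_8 = 0.2759·0.64/(1 + (0.2759 − 1)·0.64) = 0.3291
Then solve for n' with r_old = 0.3291, r_target = 0.57: n' = 0.57(1 − 0.3291)/[0.3291(1 − 0.57)] = 2.7023
Total items = 2.7023 × 8 = 21.62, rounded up to 22.

22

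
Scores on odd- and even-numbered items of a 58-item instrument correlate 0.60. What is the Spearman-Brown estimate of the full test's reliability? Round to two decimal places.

Apply the Spearman-Brown correction with n = 2:
r_full = 2r_hh / (1 + r_hh) = 2 × 0.60 / (1 + 0.60)
       = 1.2000 / 1.6000 = 0.7500

0.75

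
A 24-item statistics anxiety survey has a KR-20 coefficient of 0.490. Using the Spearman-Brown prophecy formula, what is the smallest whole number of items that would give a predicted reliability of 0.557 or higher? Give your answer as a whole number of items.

n = 0.557 × (1 − 0.490) / [ 0.490 × (1 − 0.557) ]
  = 0.284070 / 0.217070 = 1.3087
Items needed = n × 24 = 1.3087 × 24 ≈ 31.41 → round up to 32

32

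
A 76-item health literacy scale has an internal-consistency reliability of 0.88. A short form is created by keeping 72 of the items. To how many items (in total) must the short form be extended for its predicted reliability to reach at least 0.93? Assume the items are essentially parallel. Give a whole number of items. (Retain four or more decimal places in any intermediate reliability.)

138

First, r for the 72-item form: n = 72/76 = 0.9474, so r_72 = 0.9474·0.88/(1 + (0.9474 − 1)·0.88) = 0.8742
Length factor from the short form to reach 0.93: n' = 0.93(1 − 0.8742) / [0.8742(1 − 0.93)] ≈ 1.9119
Total items = 1.9119 × 72 = 137.66, rounded up to 138.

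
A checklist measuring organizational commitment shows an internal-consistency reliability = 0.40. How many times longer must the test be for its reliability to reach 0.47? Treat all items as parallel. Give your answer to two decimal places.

n = [0.47 × 0.60] / [0.40 × 0.53]
  = 0.2820 / 0.2120 = 1.3302

1.33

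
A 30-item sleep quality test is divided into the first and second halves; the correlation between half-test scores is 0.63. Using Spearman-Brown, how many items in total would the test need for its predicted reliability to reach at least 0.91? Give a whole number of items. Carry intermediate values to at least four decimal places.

90

r_full = 2(0.63)/(1 + 0.63) = 0.7730
n = r_tgt(1 − r_full) / [r_full(1 − r_tgt)] = 0.91 × 0.2270 / (0.7730 × 0.09) ≈ 2.9692
Required items = 2.9692 × 30 = 89.08, so 90 items.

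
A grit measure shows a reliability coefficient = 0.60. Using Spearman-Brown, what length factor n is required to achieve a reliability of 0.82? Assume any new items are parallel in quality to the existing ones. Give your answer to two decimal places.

n = 0.82 × (1 − 0.60) / [ 0.60 × (1 − 0.82) ]
n = 0.3280 / 0.1080 ≈ 3.0370

3.04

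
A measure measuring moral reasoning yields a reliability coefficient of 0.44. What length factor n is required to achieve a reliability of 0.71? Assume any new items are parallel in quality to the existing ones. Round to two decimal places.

3.12

Invert Spearman-Brown to solve for n:
n = r*(1 − r) / [ r (1 − r*) ]
n = 0.71(1 − 0.44) / [0.44(1 − 0.71)]
  = 0.3976 / 0.1276 = 3.1160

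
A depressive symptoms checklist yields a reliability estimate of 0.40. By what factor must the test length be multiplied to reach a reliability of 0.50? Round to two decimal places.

Invert Spearman-Brown to solve for n:
n = r_target (1 − r_old) / [ r_old (1 − r_target) ]
n = 0.50(1 − 0.40) / [0.40(1 − 0.50)]
  = 0.3000 / 0.2000 = 1.5000

1.50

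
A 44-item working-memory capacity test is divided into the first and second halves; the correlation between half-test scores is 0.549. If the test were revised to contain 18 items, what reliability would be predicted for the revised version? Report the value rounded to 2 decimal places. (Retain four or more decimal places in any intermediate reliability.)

0.50

First correct the split-half correlation to full-test reliability: r_full = 2 × 0.549 / (1 + 0.549) ≈ 0.7088
Length factor from 44 to 18 items: n = 18/44 = 0.4091
r_new = n·r_full / (1 + (n − 1)·r_full) = 0.2900 / 0.5812 ≈ 0.4990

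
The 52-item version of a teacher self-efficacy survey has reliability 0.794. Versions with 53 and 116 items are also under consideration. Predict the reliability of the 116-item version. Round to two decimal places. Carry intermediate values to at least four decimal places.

0.90

Only the ratio of lengths matters: n = 116/52 = 2.2308
r_{116} = n·r / (1 + (n − 1)·r) = 1.7713 / 1.9773 ≈ 0.8958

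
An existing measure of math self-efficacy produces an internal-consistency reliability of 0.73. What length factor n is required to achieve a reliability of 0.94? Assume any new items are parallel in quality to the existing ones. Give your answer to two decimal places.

n = [0.94 × 0.27] / [0.73 × 0.06]
n = 0.2538 / 0.0438 ≈ 5.7945

5.79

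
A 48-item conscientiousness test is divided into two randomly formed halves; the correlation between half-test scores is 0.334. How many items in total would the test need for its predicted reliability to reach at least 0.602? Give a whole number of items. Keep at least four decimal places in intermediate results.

73

r_full = 2(0.334)/(1 + 0.334) = 0.5007
n = r_tgt(1 − r_full) / [r_full(1 − r_tgt)] = 0.602 × 0.4993 / (0.5007 × 0.398) ≈ 1.5083
Items = 1.5083 × 48 ≈ 72.40 → 73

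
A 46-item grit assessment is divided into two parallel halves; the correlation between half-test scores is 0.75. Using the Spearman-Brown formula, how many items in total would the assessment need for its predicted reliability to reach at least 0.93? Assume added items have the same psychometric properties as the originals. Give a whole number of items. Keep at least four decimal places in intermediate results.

Corrected full-test reliability: r_full = 2 × 0.75 / (1 + 0.75) ≈ 0.8571
n = r_tgt(1 − r_full) / [r_full(1 − r_tgt)] = 0.93 × 0.1429 / (0.8571 × 0.07) ≈ 2.2151
Items = 2.2151 × 46 ≈ 101.89 → 102

102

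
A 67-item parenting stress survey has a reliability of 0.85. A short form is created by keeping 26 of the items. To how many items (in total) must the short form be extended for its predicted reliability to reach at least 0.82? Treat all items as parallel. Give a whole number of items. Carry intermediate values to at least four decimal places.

Short-form reliability: n = 26/67 = 0.3881; r_26 = n·r/(1+(n−1)r) ≈ 0.6874
Then solve for n' with r_old = 0.6874, r_target = 0.82: n' = 0.82(1 − 0.6874)/[0.6874(1 − 0.82)] = 2.0717
Total items = 2.0717 × 26 = 53.86, rounded up to 54.

54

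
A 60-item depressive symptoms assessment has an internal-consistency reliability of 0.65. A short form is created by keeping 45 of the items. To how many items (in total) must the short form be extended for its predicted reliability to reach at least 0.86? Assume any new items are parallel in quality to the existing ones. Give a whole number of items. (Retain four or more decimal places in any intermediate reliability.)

199

First, r for the 45-item form: n = 45/60 = 0.7500, so r_45 = 0.7500·0.65/(1 + (0.7500 − 1)·0.65) = 0.5821
Length factor from the short form to reach 0.86: n' = 0.86(1 − 0.5821) / [0.5821(1 − 0.86)] ≈ 4.4101
Total items = 4.4101 × 45 = 198.45, rounded up to 199.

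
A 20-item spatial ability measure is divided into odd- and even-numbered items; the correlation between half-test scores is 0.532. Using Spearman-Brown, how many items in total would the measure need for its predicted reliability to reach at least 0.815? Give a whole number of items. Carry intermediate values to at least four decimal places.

39

r_full = 2(0.532)/(1 + 0.532) = 0.6945
Solve Spearman-Brown for n: n = 0.815(1 − 0.6945) / [0.6945(1 − 0.815)] = 1.9379
Required items = 1.9379 × 20 = 38.76, so 39 items.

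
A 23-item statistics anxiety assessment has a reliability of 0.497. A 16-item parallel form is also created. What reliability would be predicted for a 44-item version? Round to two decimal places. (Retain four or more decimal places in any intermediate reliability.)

0.65

Only the ratio of lengths matters: n = 44/23 = 1.9130
r_{44} = n·r / (1 + (n − 1)·r) = 0.9508 / 1.4538 ≈ 0.6540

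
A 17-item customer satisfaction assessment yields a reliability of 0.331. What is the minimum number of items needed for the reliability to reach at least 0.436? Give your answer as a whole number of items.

Spearman-Brown solved for the length factor n:
n = r*(1 − r) / [ r (1 − r*) ]
n = [0.436 × 0.669] / [0.331 × 0.564]
  = 0.291684 / 0.186684 = 1.5624
So the test needs 1.5624 × 17 ≈ 26.56 items; rounding up, 27.

27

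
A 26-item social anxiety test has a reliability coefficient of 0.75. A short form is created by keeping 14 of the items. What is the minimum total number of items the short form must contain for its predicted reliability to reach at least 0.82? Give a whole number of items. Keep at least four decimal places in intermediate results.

40

First, r for the 14-item form: n = 14/26 = 0.5385, so r_14 = 0.5385·0.75/(1 + (0.5385 − 1)·0.75) = 0.6177
Then solve for n' with r_old = 0.6177, r_target = 0.82: n' = 0.82(1 − 0.6177)/[0.6177(1 − 0.82)] = 2.8195
Items = 2.8195 × 14 ≈ 39.47 → 40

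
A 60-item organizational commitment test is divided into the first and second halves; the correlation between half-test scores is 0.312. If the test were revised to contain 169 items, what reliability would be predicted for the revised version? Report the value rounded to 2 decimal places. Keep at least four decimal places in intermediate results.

Spearman-Brown correction (n = 2): r_full = 2·0.312/(1 + 0.312) = 0.4756
Then adjust to 169 items: n = 169/60 = 2.8167
r_new = n·r_full / (1 + (n − 1)·r_full) = 1.3396 / 1.8640 ≈ 0.7187

0.72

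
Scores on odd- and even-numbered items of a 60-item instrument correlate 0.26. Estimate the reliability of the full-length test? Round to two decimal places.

The full test is twice the length of either half (n = 2).
r_full = 2r_hh / (1 + r_hh) = 2 × 0.26 / (1 + 0.26)
r_full = 0.5200 / 1.2600 ≈ 0.4127

0.41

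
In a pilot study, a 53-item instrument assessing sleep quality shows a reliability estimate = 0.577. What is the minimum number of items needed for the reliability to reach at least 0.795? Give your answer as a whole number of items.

151

n = [0.795 × 0.423] / [0.577 × 0.205]
  = 0.336285 / 0.118285 = 2.8430
2.8430 × 53 = 150.68 → 151 items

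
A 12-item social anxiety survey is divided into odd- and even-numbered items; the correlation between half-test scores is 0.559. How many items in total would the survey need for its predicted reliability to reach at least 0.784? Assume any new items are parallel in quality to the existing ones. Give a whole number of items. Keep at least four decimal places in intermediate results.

18

Corrected full-test reliability: r_full = 2 × 0.559 / (1 + 0.559) ≈ 0.7171
n = r_tgt(1 − r_full) / [r_full(1 − r_tgt)] = 0.784 × 0.2829 / (0.7171 × 0.216) ≈ 1.4319
Items = 1.4319 × 12 ≈ 17.18 → 18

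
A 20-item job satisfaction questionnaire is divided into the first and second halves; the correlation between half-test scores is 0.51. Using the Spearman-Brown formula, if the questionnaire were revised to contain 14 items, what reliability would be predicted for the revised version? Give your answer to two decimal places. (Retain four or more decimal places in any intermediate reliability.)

0.59

First correct the split-half correlation to full-test reliability: r_full = 2 × 0.51 / (1 + 0.51) ≈ 0.6755
Length factor from 20 to 14 items: n = 14/20 = 0.7000
r_new = n·r_full / (1 + (n − 1)·r_full) = 0.4728 / 0.7974 ≈ 0.5929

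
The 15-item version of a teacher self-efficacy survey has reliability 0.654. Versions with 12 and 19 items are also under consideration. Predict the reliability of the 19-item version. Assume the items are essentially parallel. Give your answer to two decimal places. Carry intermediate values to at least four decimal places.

Only the ratio of lengths matters: n = 19/15 = 1.2667
r_{19} = n·r / (1 + (n − 1)·r) = 0.8284 / 1.1744 ≈ 0.7054

0.71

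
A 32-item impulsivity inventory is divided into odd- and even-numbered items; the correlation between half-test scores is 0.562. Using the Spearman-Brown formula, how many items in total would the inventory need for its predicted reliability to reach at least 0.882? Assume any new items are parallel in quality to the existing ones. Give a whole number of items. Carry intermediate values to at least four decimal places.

Corrected full-test reliability: r_full = 2 × 0.562 / (1 + 0.562) ≈ 0.7196
n = r_tgt(1 − r_full) / [r_full(1 − r_tgt)] = 0.882 × 0.2804 / (0.7196 × 0.118) ≈ 2.9126
Items = 2.9126 × 32 ≈ 93.20 → 94

94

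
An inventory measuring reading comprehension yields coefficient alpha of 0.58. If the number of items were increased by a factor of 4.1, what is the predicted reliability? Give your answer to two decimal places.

0.85

By Spearman-Brown, r_new = n r / (1 + (n − 1) r).
r_new = 4.1·0.58 / [1 + (4.1 − 1)·0.58]
r_new = 2.3780 / 2.7980 ≈ 0.8499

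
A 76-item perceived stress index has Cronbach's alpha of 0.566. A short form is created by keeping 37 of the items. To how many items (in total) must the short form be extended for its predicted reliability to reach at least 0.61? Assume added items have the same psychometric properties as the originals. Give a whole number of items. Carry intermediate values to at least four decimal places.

92

Short-form reliability: n = 37/76 = 0.4868; r_37 = n·r/(1+(n−1)r) ≈ 0.3883
Length factor from the short form to reach 0.61: n' = 0.61(1 − 0.3883) / [0.3883(1 − 0.61)] ≈ 2.4640
Total items = 2.4640 × 37 = 91.17, rounded up to 92.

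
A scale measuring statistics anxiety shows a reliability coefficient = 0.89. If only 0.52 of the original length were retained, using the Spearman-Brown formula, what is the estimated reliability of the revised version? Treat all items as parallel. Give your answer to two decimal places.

0.81

r_new = (0.52 × 0.89) / (1 + (0.52 − 1) × 0.89)
r_new = 0.4628 / 0.5728 ≈ 0.8080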